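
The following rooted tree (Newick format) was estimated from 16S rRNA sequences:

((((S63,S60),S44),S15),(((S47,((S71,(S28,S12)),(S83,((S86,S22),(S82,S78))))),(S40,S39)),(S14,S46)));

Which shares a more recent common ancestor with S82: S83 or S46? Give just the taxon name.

S83

The MRCA of S82 and S83 subtends (S83,((S86,S22),(S82,S78))) (5 taxa).
The MRCA of S82 and S46 subtends (((S47,((S71,(S28,S12)),(S83,((S86,S22),(S82,S78))))),(S40,S39)),(S14,S46)) (13 taxa).
The first is nested inside the second, so S82 shares a more recent common ancestor with S83.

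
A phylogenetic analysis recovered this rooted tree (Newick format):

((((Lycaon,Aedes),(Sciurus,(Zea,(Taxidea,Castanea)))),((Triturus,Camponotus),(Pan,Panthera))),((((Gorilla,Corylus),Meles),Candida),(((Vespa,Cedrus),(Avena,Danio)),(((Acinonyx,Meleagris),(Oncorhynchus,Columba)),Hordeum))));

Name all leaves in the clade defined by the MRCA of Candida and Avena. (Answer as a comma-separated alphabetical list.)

Tracing Candida: it sits inside (((Gorilla,Corylus),Meles),Candida).
Tracing Avena: it sits inside (Avena,Danio).
The smallest clade enclosing both is ((((Gorilla,Corylus),Meles),Candida),(((Vespa,Cedrus),(Avena,Danio)),(((Acinonyx,Meleagris),(Oncorhynchus,Columba)),Hordeum))); the answer is its 13 terminal taxa in alphabetical order.

Acinonyx, Avena, Candida, Cedrus, Columba, Corylus, Danio, Gorilla, Hordeum, Meleagris, Meles, Oncorhynchus, Vespa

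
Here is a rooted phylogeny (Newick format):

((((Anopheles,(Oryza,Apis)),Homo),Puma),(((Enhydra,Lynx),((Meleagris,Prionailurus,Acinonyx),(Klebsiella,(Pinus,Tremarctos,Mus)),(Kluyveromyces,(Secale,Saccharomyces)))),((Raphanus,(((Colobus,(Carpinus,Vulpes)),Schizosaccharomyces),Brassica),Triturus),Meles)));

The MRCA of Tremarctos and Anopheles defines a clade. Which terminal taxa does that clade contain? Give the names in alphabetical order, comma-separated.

Tracing Tremarctos: it sits inside (Pinus,Tremarctos,Mus).
Tracing Anopheles: it sits inside (Anopheles,(Oryza,Apis)).
The smallest clade enclosing both is the whole tree (their MRCA is the root), so the answer is all 25 tips in alphabetical order.

Acinonyx, Anopheles, Apis, Brassica, Carpinus, Colobus, Enhydra, Homo, Klebsiella, Kluyveromyces, Lynx, Meleagris, Meles, Mus, Oryza, Pinus, Prionailurus, Puma, Raphanus, Saccharomyces, Schizosaccharomyces, Secale, Tremarctos, Triturus, Vulpes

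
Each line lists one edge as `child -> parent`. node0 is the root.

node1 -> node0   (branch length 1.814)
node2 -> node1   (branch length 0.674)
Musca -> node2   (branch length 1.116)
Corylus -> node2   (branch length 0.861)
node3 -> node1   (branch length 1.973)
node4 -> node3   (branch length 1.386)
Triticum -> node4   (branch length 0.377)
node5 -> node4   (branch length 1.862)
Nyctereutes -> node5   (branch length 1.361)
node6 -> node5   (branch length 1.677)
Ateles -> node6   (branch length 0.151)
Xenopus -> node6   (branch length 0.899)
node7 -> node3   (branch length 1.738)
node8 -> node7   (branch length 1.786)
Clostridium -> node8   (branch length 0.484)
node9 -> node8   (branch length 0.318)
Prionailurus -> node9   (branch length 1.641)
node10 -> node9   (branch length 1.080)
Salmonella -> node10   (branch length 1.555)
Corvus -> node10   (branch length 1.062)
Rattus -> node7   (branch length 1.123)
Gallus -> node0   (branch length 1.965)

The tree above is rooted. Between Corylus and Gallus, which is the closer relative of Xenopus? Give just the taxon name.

Corylus

The MRCA of Xenopus and Corylus subtends ((Musca,Corylus),((Triticum,(Nyctereutes,(Ateles,Xenopus))),((Clostridium,(Prionailurus,(Salmonella,Corvus))),Rattus))) (11 taxa).
The MRCA of Xenopus and Gallus is the root, subtending the entire tree (12 taxa).
The first is nested inside the second, so Xenopus shares a more recent common ancestor with Corylus.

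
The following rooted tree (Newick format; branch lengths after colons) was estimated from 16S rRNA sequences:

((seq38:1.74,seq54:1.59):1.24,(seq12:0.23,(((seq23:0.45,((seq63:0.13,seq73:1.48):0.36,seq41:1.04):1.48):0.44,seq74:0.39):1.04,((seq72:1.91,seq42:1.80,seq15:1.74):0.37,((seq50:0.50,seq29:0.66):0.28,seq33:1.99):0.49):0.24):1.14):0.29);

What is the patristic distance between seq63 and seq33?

The path runs seq63 → … → MRCA → … → seq33; the MRCA is the node subtending (((seq23,((seq63,seq73),seq41)),seq74),((seq72,seq42,seq15),((seq50,seq29),seq33))).
Branch lengths along that path: 0.13 + 0.36 + 1.48 + 0.44 + 1.04 + 0.24 + 0.49 + 1.99 = 6.17.

6.17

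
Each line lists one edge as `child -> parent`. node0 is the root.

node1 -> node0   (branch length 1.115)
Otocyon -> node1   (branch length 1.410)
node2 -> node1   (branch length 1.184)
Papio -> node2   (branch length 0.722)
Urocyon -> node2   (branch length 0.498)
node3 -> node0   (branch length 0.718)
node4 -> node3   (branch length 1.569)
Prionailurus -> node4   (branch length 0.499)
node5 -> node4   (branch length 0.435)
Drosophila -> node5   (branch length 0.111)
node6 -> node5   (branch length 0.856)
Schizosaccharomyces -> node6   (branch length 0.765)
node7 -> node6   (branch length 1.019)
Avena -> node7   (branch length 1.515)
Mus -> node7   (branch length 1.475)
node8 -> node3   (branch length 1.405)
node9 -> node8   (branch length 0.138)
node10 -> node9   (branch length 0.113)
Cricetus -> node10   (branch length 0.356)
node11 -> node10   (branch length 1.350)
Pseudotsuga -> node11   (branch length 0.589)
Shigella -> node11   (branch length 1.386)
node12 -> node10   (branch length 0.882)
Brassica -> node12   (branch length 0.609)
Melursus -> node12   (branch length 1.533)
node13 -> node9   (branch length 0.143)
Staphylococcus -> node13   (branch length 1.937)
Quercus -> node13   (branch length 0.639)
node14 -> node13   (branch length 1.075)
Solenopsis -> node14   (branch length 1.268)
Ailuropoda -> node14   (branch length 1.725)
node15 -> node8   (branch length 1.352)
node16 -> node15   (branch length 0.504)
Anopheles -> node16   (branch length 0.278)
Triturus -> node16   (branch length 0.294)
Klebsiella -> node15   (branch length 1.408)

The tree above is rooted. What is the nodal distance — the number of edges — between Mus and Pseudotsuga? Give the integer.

10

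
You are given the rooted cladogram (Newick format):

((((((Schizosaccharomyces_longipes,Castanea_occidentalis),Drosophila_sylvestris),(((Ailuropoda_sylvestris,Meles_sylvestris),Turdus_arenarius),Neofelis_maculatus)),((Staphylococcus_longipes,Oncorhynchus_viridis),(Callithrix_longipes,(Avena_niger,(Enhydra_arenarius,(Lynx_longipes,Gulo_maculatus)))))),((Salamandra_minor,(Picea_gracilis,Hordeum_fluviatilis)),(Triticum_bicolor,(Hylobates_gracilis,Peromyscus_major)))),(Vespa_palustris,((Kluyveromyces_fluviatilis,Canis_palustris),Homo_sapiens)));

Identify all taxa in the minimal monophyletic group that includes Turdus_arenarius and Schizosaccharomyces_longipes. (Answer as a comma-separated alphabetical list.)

Ailuropoda_sylvestris, Castanea_occidentalis, Drosophila_sylvestris, Meles_sylvestris, Neofelis_maculatus, Schizosaccharomyces_longipes, Turdus_arenarius

Tracing Turdus_arenarius: it sits inside ((Ailuropoda_sylvestris,Meles_sylvestris),Turdus_arenarius).
Tracing Schizosaccharomyces_longipes: it sits inside (Schizosaccharomyces_longipes,Castanea_occidentalis).
The smallest clade enclosing both is (((Schizosaccharomyces_longipes,Castanea_occidentalis),Drosophila_sylvestris),(((Ailuropoda_sylvestris,Meles_sylvestris),Turdus_arenarius),Neofelis_maculatus)); the answer is its 7 terminal taxa in alphabetical order.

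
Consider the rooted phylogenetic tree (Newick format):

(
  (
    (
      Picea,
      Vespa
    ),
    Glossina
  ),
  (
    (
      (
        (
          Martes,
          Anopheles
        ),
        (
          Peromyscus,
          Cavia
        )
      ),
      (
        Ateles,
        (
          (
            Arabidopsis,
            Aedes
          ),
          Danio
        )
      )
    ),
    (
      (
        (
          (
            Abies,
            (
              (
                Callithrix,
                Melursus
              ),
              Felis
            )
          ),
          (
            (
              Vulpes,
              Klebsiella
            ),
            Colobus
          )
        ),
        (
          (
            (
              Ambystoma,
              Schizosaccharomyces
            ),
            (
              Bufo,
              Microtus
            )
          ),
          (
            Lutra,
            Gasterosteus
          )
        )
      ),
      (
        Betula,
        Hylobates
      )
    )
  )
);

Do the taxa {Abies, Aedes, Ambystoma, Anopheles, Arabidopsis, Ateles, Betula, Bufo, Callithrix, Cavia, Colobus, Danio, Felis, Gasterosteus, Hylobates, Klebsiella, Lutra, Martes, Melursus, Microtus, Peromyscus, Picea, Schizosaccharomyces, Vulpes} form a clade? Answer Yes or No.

The MRCA of the listed taxa is the root, so the smallest clade containing them is the whole tree.
That clade also contains Glossina, Vespa, which are not in the proposed group, so the group is not monophyletic.

No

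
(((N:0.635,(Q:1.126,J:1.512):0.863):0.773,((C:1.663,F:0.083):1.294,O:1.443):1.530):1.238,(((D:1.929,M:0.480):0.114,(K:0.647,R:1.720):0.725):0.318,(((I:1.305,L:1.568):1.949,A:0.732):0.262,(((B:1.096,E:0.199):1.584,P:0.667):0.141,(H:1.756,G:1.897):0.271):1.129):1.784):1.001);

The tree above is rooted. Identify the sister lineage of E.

E attaches to the tree at the node subtending (B,E).
The other lineage descending from that same node — the sister group — is the single tip B.

B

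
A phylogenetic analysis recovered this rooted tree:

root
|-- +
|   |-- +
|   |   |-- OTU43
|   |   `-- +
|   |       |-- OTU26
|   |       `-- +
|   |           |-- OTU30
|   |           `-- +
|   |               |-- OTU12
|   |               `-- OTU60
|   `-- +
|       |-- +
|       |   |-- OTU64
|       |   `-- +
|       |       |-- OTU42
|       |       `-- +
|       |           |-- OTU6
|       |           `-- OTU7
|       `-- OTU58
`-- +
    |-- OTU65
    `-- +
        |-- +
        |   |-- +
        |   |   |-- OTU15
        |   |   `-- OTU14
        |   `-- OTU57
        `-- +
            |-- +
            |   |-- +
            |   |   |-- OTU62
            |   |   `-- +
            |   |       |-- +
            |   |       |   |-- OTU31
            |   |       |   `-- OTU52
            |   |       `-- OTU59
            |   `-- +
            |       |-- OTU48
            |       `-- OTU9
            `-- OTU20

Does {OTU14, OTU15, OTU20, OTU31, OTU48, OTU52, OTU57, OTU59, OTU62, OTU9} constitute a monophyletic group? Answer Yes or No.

Yes

The most recent common ancestor of these taxa subtends (((OTU15,OTU14),OTU57),(((OTU62,((OTU31,OTU52),OTU59)),(OTU48,OTU9)),OTU20)).
That clade has exactly 10 tips — every listed taxon and nothing else — so the group is monophyletic.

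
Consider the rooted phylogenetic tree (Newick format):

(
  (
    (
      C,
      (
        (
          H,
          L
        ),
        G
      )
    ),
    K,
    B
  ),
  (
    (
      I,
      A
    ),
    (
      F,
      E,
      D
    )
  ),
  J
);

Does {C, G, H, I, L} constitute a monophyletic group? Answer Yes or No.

The MRCA of the listed taxa is the root, so the smallest clade containing them is the whole tree.
That clade also contains A, B, D, E, F, J, K, which are not in the proposed group, so the group is not monophyletic.

No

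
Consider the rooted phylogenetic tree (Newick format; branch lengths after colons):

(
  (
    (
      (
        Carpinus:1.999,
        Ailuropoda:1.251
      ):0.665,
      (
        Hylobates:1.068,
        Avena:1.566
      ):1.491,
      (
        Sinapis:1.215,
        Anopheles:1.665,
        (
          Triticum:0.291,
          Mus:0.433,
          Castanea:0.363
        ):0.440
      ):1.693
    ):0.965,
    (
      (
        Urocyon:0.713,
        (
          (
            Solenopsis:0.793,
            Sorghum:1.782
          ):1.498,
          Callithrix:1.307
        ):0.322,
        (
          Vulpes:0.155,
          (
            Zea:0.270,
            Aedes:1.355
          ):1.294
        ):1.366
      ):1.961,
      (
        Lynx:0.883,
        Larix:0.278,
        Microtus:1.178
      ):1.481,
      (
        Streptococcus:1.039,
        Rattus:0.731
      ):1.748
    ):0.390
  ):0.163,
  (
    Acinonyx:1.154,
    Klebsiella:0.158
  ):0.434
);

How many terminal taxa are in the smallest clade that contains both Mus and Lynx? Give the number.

21

The MRCA of Mus and Lynx is the node subtending (((Carpinus,Ailuropoda),(Hylobates,Avena),(Sinapis,Anopheles,(Triticum,Mus,Castanea))),((Urocyon,((Solenopsis,Sorghum),Callithrix),(Vulpes,(Zea,Aedes))),(Lynx,Larix,Microtus),(Streptococcus,Rattus))).
That clade contains 21 terminal taxa: Aedes, Ailuropoda, Anopheles, Avena, Callithrix, Carpinus, Castanea, Hylobates, Larix, Lynx, Microtus, Mus, Rattus, Sinapis, Solenopsis, Sorghum, Streptococcus, Triticum, Urocyon, Vulpes, Zea.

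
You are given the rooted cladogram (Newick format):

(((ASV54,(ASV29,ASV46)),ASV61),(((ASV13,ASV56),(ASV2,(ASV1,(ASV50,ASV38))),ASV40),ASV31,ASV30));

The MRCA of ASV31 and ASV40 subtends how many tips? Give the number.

9

The MRCA of ASV31 and ASV40 is the node subtending (((ASV13,ASV56),(ASV2,(ASV1,(ASV50,ASV38))),ASV40),ASV31,ASV30).
That clade contains 9 terminal taxa: ASV1, ASV13, ASV2, ASV30, ASV31, ASV38, ASV40, ASV50, ASV56.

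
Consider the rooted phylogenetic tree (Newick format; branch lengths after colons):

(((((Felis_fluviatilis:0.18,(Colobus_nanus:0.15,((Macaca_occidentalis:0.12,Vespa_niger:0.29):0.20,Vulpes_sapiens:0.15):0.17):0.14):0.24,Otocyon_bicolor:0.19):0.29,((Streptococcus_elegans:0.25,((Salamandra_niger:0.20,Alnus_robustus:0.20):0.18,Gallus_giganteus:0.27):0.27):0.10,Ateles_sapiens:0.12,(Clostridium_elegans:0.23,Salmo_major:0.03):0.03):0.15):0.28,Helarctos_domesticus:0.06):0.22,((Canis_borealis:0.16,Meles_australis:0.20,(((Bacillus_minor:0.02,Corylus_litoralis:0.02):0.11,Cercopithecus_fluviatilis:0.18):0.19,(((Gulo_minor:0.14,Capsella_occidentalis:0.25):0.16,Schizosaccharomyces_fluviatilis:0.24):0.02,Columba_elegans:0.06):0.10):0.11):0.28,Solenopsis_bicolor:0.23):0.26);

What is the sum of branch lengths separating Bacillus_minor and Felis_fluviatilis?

2.18

The path runs Bacillus_minor → … → MRCA → … → Felis_fluviatilis; the MRCA is the root of the tree.
Branch lengths along that path: 0.02 + 0.11 + 0.19 + 0.11 + 0.28 + 0.26 + 0.22 + 0.28 + 0.29 + 0.24 + 0.18 = 2.18.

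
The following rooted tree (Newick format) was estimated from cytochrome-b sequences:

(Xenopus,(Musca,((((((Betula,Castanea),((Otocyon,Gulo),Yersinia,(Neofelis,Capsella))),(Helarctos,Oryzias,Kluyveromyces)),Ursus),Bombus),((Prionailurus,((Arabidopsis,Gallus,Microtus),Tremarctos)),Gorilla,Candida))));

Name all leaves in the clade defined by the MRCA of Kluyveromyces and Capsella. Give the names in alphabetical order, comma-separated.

Betula, Capsella, Castanea, Gulo, Helarctos, Kluyveromyces, Neofelis, Oryzias, Otocyon, Yersinia

Tracing Kluyveromyces: it sits inside (Helarctos,Oryzias,Kluyveromyces).
Tracing Capsella: it sits inside (Neofelis,Capsella).
The smallest clade enclosing both is (((Betula,Castanea),((Otocyon,Gulo),Yersinia,(Neofelis,Capsella))),(Helarctos,Oryzias,Kluyveromyces)); the answer is its 10 terminal taxa in alphabetical order.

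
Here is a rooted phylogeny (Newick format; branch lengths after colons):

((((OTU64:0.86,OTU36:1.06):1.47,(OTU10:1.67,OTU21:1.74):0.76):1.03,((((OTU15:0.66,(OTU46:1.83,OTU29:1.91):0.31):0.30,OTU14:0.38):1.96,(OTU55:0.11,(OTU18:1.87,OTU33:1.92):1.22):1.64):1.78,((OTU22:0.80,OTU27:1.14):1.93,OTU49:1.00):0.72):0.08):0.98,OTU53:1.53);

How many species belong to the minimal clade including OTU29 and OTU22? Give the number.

10

The MRCA of OTU29 and OTU22 is the node subtending ((((OTU15,(OTU46,OTU29)),OTU14),(OTU55,(OTU18,OTU33))),((OTU22,OTU27),OTU49)).
That clade contains 10 terminal taxa: OTU14, OTU15, OTU18, OTU22, OTU27, OTU29, OTU33, OTU46, OTU49, OTU55.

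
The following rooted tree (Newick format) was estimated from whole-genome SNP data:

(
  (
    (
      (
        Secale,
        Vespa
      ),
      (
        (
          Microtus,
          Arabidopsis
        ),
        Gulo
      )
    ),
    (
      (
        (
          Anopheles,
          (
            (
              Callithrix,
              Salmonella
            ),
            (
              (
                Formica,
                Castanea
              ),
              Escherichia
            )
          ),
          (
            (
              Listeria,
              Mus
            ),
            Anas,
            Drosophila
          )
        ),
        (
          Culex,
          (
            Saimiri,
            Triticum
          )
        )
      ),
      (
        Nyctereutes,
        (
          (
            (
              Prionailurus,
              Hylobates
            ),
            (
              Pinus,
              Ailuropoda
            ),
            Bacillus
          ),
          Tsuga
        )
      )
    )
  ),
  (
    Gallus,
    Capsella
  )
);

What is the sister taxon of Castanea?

Formica

Castanea attaches to the tree at the node subtending (Formica,Castanea).
The other lineage descending from that same node — the sister group — is the single tip Formica.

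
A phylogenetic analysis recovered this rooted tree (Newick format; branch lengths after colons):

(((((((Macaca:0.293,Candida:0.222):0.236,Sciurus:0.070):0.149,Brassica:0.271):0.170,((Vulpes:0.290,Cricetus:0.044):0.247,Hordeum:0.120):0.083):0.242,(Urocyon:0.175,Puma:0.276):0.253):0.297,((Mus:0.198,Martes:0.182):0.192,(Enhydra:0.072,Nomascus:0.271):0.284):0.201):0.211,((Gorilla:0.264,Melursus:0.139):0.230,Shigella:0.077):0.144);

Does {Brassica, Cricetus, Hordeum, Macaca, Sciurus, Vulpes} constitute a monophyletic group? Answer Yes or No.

No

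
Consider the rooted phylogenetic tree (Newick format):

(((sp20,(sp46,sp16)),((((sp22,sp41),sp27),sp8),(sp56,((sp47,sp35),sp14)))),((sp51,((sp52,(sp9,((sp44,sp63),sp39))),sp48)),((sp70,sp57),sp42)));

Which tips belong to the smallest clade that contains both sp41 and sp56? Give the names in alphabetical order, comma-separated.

sp14, sp22, sp27, sp35, sp41, sp47, sp56, sp8

Tracing sp41: it sits inside (sp22,sp41).
Tracing sp56: it sits inside (sp56,((sp47,sp35),sp14)).
The smallest clade enclosing both is ((((sp22,sp41),sp27),sp8),(sp56,((sp47,sp35),sp14))); the answer is its 8 terminal taxa in alphabetical order.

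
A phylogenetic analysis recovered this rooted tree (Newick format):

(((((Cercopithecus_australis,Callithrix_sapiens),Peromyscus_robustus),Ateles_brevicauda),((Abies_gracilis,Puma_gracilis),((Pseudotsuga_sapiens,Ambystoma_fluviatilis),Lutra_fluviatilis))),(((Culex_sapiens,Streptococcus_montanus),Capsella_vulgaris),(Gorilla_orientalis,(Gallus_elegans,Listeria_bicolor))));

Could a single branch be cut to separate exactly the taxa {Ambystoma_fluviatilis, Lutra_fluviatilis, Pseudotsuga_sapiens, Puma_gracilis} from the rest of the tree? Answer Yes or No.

The MRCA of the listed taxa subtends ((Abies_gracilis,Puma_gracilis),((Pseudotsuga_sapiens,Ambystoma_fluviatilis),Lutra_fluviatilis)).
That clade also contains Abies_gracilis, which is not in the proposed group, so the group is not monophyletic.

No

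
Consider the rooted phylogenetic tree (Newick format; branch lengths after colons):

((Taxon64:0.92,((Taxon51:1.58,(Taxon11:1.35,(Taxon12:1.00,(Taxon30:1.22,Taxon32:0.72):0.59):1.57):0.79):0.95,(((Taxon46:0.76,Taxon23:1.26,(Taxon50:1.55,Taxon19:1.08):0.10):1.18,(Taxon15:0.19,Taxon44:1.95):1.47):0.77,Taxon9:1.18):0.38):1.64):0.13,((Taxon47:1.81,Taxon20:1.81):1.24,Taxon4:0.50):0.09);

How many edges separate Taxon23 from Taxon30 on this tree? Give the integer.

9

The MRCA of Taxon23 and Taxon30 is the node subtending ((Taxon51,(Taxon11,(Taxon12,(Taxon30,Taxon32)))),(((Taxon46,Taxon23,(Taxon50,Taxon19)),(Taxon15,Taxon44)),Taxon9)).
From Taxon23 up to that node: 4 branches. From Taxon30 up to the same node: 5 branches. Total: 4 + 5 = 9.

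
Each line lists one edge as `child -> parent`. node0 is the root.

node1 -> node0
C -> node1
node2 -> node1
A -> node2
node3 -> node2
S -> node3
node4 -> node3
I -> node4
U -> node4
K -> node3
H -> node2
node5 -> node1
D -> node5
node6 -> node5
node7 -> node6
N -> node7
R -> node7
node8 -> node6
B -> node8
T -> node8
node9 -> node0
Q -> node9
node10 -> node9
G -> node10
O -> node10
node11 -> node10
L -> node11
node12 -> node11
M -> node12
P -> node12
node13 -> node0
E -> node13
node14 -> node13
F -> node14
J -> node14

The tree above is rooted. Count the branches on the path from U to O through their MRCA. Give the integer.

8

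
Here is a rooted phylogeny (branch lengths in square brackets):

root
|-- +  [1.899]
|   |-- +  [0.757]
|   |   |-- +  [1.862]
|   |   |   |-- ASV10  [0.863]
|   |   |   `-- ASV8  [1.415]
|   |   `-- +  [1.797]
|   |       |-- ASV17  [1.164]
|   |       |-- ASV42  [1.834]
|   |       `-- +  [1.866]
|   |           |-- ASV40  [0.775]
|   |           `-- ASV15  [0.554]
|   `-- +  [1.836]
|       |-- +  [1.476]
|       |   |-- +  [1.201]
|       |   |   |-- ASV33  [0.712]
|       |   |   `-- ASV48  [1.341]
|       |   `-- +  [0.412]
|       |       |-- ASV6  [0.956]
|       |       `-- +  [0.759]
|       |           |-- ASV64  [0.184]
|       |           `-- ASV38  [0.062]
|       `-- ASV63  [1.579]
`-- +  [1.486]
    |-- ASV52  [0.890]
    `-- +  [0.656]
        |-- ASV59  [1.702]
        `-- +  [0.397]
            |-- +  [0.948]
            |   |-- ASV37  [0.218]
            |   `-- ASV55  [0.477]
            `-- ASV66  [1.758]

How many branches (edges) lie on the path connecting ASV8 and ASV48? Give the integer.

7

The MRCA of ASV8 and ASV48 is the node subtending (((ASV10,ASV8),(ASV17,ASV42,(ASV40,ASV15))),(((ASV33,ASV48),(ASV6,(ASV64,ASV38))),ASV63)).
From ASV8 up to that node: 3 branches. From ASV48 up to the same node: 4 branches. Total: 3 + 4 = 7.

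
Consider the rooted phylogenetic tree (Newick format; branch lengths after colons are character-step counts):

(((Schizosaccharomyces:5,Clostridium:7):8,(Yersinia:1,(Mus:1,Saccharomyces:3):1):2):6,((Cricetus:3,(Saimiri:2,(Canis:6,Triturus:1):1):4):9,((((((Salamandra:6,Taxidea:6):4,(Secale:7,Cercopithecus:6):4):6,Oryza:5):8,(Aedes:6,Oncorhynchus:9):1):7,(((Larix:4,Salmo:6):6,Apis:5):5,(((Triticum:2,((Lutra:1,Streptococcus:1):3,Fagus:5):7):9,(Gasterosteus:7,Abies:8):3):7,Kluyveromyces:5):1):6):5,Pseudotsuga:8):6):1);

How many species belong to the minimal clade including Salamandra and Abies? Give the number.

17

The MRCA of Salamandra and Abies is the node subtending (((((Salamandra,Taxidea),(Secale,Cercopithecus)),Oryza),(Aedes,Oncorhynchus)),(((Larix,Salmo),Apis),(((Triticum,((Lutra,Streptococcus),Fagus)),(Gasterosteus,Abies)),Kluyveromyces))).
That clade contains 17 terminal taxa: Abies, Aedes, Apis, Cercopithecus, Fagus, Gasterosteus, Kluyveromyces, Larix, Lutra, Oncorhynchus, Oryza, Salamandra, Salmo, Secale, Streptococcus, Taxidea, Triticum.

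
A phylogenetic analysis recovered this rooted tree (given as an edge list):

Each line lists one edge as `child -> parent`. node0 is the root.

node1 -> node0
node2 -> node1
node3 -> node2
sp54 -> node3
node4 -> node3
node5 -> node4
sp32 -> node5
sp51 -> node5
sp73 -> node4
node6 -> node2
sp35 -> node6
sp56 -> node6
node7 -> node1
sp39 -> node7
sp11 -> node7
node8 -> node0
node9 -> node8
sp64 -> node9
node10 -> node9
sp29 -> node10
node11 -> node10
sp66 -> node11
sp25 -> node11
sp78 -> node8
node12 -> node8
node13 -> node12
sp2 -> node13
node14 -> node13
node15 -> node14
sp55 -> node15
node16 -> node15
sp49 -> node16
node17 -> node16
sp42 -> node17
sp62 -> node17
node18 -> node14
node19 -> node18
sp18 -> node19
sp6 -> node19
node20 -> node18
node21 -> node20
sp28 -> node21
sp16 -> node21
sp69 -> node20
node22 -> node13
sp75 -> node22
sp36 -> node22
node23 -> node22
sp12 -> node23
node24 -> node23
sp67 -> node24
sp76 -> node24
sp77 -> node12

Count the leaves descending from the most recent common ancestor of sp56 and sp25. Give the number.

29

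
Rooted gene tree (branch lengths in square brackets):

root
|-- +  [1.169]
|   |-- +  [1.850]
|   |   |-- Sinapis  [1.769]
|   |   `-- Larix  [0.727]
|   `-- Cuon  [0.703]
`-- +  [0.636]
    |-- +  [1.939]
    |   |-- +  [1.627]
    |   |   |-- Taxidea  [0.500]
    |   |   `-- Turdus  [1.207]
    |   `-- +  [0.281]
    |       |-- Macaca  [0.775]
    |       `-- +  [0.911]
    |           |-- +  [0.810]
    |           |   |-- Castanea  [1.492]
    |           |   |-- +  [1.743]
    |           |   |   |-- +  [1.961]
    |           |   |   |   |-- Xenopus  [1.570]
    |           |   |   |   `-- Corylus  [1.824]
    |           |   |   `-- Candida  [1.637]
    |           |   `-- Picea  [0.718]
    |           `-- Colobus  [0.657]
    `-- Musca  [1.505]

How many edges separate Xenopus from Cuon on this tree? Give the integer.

10

The MRCA of Xenopus and Cuon is the root of the tree.
From Xenopus up to that node: 8 branches. From Cuon up to the same node: 2 branches. Total: 8 + 2 = 10.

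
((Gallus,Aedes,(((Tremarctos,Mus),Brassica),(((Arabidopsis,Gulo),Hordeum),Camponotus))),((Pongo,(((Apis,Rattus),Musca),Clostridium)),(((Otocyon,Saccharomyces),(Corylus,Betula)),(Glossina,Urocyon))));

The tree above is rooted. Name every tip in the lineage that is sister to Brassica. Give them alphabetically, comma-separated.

Mus, Tremarctos

Brassica attaches to the tree at the node subtending ((Tremarctos,Mus),Brassica).
The other lineage descending from that same node — the sister group — is (Tremarctos,Mus); its 2 tips in alphabetical order are the answer.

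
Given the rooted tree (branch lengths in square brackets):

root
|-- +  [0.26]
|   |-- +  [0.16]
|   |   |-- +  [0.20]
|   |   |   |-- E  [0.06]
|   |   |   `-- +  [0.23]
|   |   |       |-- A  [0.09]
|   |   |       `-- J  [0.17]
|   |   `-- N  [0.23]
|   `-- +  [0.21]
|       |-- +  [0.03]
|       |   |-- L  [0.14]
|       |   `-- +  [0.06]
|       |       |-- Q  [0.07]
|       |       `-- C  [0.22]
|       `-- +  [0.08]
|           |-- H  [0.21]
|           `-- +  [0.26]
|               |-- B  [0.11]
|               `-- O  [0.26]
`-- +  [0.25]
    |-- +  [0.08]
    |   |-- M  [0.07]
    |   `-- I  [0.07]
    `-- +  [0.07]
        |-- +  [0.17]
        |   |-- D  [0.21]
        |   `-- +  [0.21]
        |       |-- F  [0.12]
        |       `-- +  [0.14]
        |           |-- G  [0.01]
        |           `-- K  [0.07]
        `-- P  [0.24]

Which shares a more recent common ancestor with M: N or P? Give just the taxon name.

P

The MRCA of M and P subtends ((M,I),((D,(F,(G,K))),P)) (7 taxa).
The MRCA of M and N is the root, subtending the entire tree (17 taxa).
The first is nested inside the second, so M shares a more recent common ancestor with P.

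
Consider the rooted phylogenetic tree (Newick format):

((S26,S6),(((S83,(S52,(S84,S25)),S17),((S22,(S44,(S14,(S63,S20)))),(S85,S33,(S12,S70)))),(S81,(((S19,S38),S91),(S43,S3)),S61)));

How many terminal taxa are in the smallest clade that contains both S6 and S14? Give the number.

23

The MRCA of S6 and S14 is the root, so the clade is the entire tree.
That clade contains 23 terminal taxa: S12, S14, S17, S19, S20, S22, S25, S26, S3, S33, S38, S43, S44, S52, S6, S61, S63, S70, S81, S83, S84, S85, S91.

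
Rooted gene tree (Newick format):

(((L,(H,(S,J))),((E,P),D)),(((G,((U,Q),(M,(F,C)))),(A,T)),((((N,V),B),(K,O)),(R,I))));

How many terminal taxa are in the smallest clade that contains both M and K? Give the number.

15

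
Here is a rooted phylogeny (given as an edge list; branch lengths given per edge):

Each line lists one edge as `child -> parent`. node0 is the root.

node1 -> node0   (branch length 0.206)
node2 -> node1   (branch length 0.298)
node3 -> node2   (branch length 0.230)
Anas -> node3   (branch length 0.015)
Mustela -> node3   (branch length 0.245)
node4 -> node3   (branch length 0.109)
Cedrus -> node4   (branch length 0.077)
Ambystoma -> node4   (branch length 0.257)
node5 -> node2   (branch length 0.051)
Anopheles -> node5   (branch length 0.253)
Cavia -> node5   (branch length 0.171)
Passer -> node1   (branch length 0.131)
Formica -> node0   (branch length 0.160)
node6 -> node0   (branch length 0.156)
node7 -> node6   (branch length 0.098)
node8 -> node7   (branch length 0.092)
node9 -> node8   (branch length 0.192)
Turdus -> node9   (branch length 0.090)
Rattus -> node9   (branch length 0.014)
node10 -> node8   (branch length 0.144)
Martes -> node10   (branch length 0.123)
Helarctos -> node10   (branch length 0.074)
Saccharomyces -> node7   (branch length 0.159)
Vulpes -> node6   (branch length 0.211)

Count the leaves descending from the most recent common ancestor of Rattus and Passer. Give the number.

14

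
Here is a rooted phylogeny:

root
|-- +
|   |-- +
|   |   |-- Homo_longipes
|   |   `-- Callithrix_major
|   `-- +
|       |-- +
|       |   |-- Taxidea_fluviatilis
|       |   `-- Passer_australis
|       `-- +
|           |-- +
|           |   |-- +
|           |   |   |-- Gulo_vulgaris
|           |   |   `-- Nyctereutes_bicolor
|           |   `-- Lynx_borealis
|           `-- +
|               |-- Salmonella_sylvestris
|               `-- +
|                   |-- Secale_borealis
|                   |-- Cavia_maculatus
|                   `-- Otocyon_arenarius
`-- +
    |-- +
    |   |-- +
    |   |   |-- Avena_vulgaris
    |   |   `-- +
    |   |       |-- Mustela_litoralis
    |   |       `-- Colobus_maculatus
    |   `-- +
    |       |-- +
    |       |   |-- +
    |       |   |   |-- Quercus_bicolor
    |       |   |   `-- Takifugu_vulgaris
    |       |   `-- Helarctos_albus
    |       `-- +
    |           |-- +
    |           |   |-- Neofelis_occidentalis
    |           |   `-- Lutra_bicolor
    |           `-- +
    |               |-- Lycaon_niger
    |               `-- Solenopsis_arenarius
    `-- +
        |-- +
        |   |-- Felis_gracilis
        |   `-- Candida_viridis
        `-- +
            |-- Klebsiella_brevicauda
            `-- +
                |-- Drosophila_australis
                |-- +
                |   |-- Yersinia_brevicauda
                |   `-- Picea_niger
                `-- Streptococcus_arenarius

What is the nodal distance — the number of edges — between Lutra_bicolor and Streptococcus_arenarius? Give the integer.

9

The MRCA of Lutra_bicolor and Streptococcus_arenarius is the node subtending (((Avena_vulgaris,(Mustela_litoralis,Colobus_maculatus)),(((Quercus_bicolor,Takifugu_vulgaris),Helarctos_albus),((Neofelis_occidentalis,Lutra_bicolor),(Lycaon_niger,Solenopsis_arenarius)))),((Felis_gracilis,Candida_viridis),(Klebsiella_brevicauda,(Drosophila_australis,(Yersinia_brevicauda,Picea_niger),Streptococcus_arenarius)))).
From Lutra_bicolor up to that node: 5 branches. From Streptococcus_arenarius up to the same node: 4 branches. Total: 5 + 4 = 9.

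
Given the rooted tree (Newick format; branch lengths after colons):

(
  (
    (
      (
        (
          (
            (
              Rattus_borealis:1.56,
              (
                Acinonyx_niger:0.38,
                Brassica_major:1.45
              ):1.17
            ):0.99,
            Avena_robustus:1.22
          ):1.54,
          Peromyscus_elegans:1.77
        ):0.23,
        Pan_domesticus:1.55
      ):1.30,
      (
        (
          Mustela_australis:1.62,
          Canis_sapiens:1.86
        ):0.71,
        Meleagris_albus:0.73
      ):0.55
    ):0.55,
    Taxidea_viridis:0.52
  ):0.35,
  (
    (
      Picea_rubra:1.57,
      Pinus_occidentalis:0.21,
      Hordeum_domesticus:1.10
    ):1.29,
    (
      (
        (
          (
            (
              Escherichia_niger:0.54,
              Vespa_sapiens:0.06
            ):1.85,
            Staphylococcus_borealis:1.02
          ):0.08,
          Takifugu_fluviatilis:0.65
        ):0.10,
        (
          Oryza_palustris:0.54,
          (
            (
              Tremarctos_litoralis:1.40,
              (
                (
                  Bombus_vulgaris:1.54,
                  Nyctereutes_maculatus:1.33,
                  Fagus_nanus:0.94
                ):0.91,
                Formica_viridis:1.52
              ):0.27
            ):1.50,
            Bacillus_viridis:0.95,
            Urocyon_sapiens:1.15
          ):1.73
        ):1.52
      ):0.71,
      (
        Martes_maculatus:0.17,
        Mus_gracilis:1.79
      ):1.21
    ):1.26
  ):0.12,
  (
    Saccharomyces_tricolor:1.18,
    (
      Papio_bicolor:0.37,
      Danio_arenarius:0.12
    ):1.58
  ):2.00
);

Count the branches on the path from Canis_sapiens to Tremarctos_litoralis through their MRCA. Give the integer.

12

The MRCA of Canis_sapiens and Tremarctos_litoralis is the root of the tree.
From Canis_sapiens up to that node: 5 branches. From Tremarctos_litoralis up to the same node: 7 branches. Total: 5 + 7 = 12.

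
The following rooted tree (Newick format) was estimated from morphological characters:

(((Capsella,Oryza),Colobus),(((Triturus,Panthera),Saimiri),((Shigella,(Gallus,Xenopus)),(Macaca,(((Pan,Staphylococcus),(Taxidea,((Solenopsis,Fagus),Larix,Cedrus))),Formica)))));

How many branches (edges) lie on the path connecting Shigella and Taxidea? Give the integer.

7

The MRCA of Shigella and Taxidea is the node subtending ((Shigella,(Gallus,Xenopus)),(Macaca,(((Pan,Staphylococcus),(Taxidea,((Solenopsis,Fagus),Larix,Cedrus))),Formica))).
From Shigella up to that node: 2 branches. From Taxidea up to the same node: 5 branches. Total: 2 + 5 = 7.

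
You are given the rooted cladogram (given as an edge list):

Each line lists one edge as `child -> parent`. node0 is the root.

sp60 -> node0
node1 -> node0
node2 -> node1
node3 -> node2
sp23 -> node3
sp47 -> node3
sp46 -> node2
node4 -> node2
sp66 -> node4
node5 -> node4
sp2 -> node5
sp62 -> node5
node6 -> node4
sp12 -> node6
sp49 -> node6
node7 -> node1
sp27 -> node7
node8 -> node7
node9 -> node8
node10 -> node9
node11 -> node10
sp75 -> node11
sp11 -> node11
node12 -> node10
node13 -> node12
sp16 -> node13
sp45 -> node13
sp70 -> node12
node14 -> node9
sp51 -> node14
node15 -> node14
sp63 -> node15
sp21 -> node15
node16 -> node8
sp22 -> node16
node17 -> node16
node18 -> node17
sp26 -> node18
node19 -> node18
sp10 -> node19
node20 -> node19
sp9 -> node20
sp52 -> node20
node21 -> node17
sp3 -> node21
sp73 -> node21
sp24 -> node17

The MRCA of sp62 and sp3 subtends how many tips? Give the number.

25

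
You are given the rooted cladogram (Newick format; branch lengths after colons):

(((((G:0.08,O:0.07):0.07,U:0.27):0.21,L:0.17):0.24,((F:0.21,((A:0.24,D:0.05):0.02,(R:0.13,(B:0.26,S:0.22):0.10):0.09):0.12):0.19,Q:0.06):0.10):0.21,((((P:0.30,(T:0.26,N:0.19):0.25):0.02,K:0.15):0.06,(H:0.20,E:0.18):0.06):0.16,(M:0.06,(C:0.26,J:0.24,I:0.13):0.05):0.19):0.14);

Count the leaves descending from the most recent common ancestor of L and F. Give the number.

The MRCA of L and F is the node subtending ((((G,O),U),L),((F,((A,D),(R,(B,S)))),Q)).
That clade contains 11 terminal taxa: A, B, D, F, G, L, O, Q, R, S, U.

11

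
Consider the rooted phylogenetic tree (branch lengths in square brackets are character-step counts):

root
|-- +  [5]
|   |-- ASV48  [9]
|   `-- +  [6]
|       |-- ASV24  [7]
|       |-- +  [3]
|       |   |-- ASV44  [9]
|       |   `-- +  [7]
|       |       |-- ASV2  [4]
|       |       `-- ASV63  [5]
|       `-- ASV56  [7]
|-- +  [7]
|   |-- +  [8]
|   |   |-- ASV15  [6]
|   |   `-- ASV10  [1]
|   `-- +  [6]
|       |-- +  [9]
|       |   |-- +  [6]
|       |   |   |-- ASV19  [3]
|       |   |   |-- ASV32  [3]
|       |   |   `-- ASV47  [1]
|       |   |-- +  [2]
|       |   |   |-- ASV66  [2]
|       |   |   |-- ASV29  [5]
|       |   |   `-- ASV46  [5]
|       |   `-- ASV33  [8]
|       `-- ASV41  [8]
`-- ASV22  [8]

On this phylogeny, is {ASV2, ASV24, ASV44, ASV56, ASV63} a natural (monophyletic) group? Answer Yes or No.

Yes

The most recent common ancestor of these taxa subtends (ASV24,(ASV44,(ASV2,ASV63)),ASV56).
That clade has exactly 5 tips — every listed taxon and nothing else — so the group is monophyletic.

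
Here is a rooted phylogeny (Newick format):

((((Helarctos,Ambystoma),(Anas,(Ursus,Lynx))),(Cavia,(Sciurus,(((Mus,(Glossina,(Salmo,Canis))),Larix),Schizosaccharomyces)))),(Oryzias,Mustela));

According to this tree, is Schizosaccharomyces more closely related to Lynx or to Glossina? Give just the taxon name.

Glossina

The MRCA of Schizosaccharomyces and Glossina subtends (((Mus,(Glossina,(Salmo,Canis))),Larix),Schizosaccharomyces) (6 taxa).
The MRCA of Schizosaccharomyces and Lynx subtends (((Helarctos,Ambystoma),(Anas,(Ursus,Lynx))),(Cavia,(Sciurus,(((Mus,(Glossina,(Salmo,Canis))),Larix),Schizosaccharomyces)))) (13 taxa).
The first is nested inside the second, so Schizosaccharomyces shares a more recent common ancestor with Glossina.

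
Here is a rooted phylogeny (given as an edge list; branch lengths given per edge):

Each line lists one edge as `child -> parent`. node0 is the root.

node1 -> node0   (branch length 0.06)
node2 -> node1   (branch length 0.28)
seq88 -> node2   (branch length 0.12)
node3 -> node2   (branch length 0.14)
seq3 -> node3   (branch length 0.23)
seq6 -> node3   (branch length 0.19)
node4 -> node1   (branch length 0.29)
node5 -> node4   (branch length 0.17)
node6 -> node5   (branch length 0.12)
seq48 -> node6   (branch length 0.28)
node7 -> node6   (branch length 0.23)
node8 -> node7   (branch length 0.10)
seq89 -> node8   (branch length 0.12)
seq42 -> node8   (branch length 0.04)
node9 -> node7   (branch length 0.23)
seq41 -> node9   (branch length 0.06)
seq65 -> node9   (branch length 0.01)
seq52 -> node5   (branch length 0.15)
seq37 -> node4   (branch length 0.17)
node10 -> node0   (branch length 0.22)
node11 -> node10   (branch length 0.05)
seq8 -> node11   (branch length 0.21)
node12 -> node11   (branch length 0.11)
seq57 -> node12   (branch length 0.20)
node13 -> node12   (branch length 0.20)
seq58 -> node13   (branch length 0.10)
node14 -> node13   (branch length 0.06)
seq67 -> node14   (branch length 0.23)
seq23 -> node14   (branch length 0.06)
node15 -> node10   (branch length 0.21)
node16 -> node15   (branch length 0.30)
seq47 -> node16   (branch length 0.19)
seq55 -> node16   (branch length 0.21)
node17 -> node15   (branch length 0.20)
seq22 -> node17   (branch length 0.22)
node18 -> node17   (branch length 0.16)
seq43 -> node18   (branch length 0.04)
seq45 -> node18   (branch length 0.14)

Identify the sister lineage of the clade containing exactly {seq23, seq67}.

The clade containing exactly {seq23, seq67} attaches to the tree at the node subtending (seq58,(seq67,seq23)).
The other lineage descending from that same node — the sister group — is the single tip seq58.

seq58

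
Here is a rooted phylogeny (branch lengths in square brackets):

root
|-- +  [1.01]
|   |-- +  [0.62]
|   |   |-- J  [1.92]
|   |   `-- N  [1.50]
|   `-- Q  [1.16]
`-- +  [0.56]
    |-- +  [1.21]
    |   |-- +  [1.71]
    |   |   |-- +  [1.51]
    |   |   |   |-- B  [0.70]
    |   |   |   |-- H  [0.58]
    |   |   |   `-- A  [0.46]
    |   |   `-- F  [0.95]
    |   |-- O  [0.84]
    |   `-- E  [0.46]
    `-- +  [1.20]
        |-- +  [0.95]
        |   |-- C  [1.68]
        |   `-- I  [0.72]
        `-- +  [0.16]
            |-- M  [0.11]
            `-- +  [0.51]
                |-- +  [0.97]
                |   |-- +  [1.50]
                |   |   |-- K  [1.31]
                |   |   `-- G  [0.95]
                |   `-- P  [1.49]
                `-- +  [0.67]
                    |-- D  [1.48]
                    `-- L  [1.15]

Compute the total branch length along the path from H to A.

1.04

The path runs H → … → MRCA → … → A; the MRCA is the node subtending (B,H,A).
Branch lengths along that path: 0.58 + 0.46 = 1.04.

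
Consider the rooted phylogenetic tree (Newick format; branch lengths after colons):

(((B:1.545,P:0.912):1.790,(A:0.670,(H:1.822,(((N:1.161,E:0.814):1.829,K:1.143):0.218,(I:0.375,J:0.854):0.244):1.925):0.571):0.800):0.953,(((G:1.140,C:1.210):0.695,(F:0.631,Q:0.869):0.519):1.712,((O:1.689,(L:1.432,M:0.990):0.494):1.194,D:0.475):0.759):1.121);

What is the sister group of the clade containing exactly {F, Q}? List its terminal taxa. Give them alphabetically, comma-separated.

C, G

The clade containing exactly {F, Q} attaches to the tree at the node subtending ((G,C),(F,Q)).
The other lineage descending from that same node — the sister group — is (G,C); its 2 tips in alphabetical order are the answer.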